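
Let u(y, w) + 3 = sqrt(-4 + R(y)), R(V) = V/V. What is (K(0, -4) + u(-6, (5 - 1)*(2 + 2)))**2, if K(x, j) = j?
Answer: (7 - I*sqrt(3))**2 ≈ 46.0 - 24.249*I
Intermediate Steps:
R(V) = 1
u(y, w) = -3 + I*sqrt(3) (u(y, w) = -3 + sqrt(-4 + 1) = -3 + sqrt(-3) = -3 + I*sqrt(3))
(K(0, -4) + u(-6, (5 - 1)*(2 + 2)))**2 = (-4 + (-3 + I*sqrt(3)))**2 = (-7 + I*sqrt(3))**2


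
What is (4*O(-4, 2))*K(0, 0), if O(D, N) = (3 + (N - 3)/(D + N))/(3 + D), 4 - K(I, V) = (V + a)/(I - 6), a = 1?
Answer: -175/3 ≈ -58.333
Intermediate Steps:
K(I, V) = 4 - (1 + V)/(-6 + I) (K(I, V) = 4 - (V + 1)/(I - 6) = 4 - (1 + V)/(-6 + I))
O(D, N) = (3 + (-3 + N)/(D + N))/(3 + D)
(4*O(-4, 2))*K(0, 0) = (4*((-3 + 3*(-4) + 4*2)/((-4)² + 3*(-4) + 3*2 - 4*2)))*((-25 - 1*0 + 4*0)/(-6 + 0)) = (4*((-3 - 12 + 8)/(16 - 12 + 6 - 8)))*((-25 + 0 + 0)/(-6)) = (4*(-7/2))*(-⅙*(-25)) = (4*((½)*(-7)))*(25/6) = (4*(-7/2))*(25/6) = -14*25/6 = -175/3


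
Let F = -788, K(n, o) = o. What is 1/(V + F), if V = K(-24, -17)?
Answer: -1/805 ≈ -0.0012422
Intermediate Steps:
V = -17
1/(V + F) = 1/(-17 - 788) = 1/(-805) = -1/805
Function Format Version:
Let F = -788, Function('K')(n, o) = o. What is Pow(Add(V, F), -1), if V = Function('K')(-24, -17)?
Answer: Rational(-1, 805) ≈ -0.0012422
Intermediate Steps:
V = -17
Pow(Add(V, F), -1) = Pow(Add(-17, -788), -1) = Pow(-805, -1) = Rational(-1, 805)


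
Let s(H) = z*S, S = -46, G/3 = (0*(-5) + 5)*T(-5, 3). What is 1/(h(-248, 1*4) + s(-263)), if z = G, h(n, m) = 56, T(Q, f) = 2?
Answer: -1/1324 ≈ -0.00075529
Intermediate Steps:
G = 30 (G = 3*((0*(-5) + 5)*2) = 3*((0 + 5)*2) = 3*(5*2) = 3*10 = 30)
z = 30
s(H) = -1380 (s(H) = 30*(-46) = -1380)
1/(h(-248, 1*4) + s(-263)) = 1/(56 - 1380) = 1/(-1324) = -1/1324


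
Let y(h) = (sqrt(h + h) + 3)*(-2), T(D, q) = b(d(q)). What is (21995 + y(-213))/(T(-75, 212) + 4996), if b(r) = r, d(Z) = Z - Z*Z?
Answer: -21989/39736 + I*sqrt(426)/19868 ≈ -0.55338 + 0.0010388*I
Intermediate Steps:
d(Z) = Z - Z**2
T(D, q) = q*(1 - q)
y(h) = -6 - 2*sqrt(2)*sqrt(h) (y(h) = (sqrt(2*h) + 3)*(-2) = (sqrt(2)*sqrt(h) + 3)*(-2) = (3 + sqrt(2)*sqrt(h))*(-2) = -6 - 2*sqrt(2)*sqrt(h))
(21995 + y(-213))/(T(-75, 212) + 4996) = (21995 + (-6 - 2*sqrt(2)*sqrt(-213)))/(212*(1 - 1*212) + 4996) = (21995 + (-6 - 2*sqrt(2)*I*sqrt(213)))/(212*(1 - 212) + 4996) = (21995 + (-6 - 2*I*sqrt(426)))/(212*(-211) + 4996) = (21989 - 2*I*sqrt(426))/(-44732 + 4996) = (21989 - 2*I*sqrt(426))/(-39736) = (21989 - 2*I*sqrt(426))*(-1/39736) = -21989/39736 + I*sqrt(426)/19868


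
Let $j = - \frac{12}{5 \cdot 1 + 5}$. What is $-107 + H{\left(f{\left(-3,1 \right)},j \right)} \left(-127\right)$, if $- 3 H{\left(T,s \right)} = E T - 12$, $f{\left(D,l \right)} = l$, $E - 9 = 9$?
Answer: $147$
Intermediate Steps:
$E = 18$ ($E = 9 + 9 = 18$)
$j = - \frac{6}{5}$ ($j = - \frac{12}{5 + 5} = - \frac{12}{10} = \left(-12\right) \frac{1}{10} = - \frac{6}{5} \approx -1.2$)
$H{\left(T,s \right)} = 4 - 6 T$ ($H{\left(T,s \right)} = - \frac{18 T - 12}{3} = - \frac{-12 + 18 T}{3} = 4 - 6 T$)
$-107 + H{\left(f{\left(-3,1 \right)},j \right)} \left(-127\right) = -107 + \left(4 - 6\right) \left(-127\right) = -107 - -254 = -107 + 254 = 147$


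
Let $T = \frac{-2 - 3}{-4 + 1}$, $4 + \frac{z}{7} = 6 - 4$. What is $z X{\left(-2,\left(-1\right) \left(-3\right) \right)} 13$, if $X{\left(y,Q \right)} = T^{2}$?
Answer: $- \frac{4550}{9} \approx -505.56$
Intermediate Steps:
$z = -14$ ($z = -28 + 7 \left(6 - 4\right) = -28 + 7 \cdot 2 = -28 + 14 = -14$)
$T = \frac{5}{3}$ ($T = - \frac{5}{-3} = \left(-5\right) \left(- \frac{1}{3}\right) = \frac{5}{3} \approx 1.6667$)
$X{\left(y,Q \right)} = \frac{25}{9}$ ($X{\left(y,Q \right)} = \left(\frac{5}{3}\right)^{2} = \frac{25}{9}$)
$z X{\left(-2,\left(-1\right) \left(-3\right) \right)} 13 = \left(-14\right) \frac{25}{9} \cdot 13 = \left(- \frac{350}{9}\right) 13 = - \frac{4550}{9}$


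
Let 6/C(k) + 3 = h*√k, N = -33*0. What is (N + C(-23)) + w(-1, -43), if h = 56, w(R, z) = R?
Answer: -72155/72137 - 336*I*√23/72137 ≈ -1.0002 - 0.022338*I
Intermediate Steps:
N = 0
C(k) = 6/(-3 + 56*√k)
(N + C(-23)) + w(-1, -43) = (0 + 6/(-3 + 56*√(-23))) - 1 = (0 + 6/(-3 + 56*(I*√23))) - 1 = (0 + 6/(-3 + 56*I*√23)) - 1 = 6/(-3 + 56*I*√23) - 1 = -1 + 6/(-3 + 56*I*√23)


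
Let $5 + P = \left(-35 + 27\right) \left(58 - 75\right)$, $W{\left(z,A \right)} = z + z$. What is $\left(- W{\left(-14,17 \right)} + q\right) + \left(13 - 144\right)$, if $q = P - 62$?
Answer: $-34$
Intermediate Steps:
$W{\left(z,A \right)} = 2 z$
$P = 131$ ($P = -5 + \left(-35 + 27\right) \left(58 - 75\right) = -5 - -136 = -5 + 136 = 131$)
$q = 69$ ($q = 131 - 62 = 69$)
$\left(- W{\left(-14,17 \right)} + q\right) + \left(13 - 144\right) = \left(- 2 \left(-14\right) + 69\right) + \left(13 - 144\right) = \left(\left(-1\right) \left(-28\right) + 69\right) - 131 = \left(28 + 69\right) - 131 = 97 - 131 = -34$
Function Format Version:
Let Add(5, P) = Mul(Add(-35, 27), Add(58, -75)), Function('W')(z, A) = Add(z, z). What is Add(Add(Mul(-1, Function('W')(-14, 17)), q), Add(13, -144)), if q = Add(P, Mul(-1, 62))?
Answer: -34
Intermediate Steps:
Function('W')(z, A) = Mul(2, z)
P = 131 (P = Add(-5, Mul(Add(-35, 27), Add(58, -75))) = Add(-5, Mul(-8, -17)) = Add(-5, 136) = 131)
q = 69 (q = Add(131, Mul(-1, 62)) = Add(131, -62) = 69)
Add(Add(Mul(-1, Function('W')(-14, 17)), q), Add(13, -144)) = Add(Add(Mul(-1, Mul(2, -14)), 69), Add(13, -144)) = Add(Add(Mul(-1, -28), 69), -131) = Add(Add(28, 69), -131) = Add(97, -131) = -34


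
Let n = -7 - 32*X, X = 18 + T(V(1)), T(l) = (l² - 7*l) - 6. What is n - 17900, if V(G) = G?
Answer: -18099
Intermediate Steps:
T(l) = -6 + l² - 7*l
X = 6 (X = 18 + (-6 + 1² - 7*1) = 18 + (-6 + 1 - 7) = 18 - 12 = 6)
n = -199 (n = -7 - 32*6 = -7 - 192 = -199)
n - 17900 = -199 - 17900 = -18099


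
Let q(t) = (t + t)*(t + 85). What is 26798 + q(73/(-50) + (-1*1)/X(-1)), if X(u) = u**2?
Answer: 32989879/1250 ≈ 26392.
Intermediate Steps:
q(t) = 2*t*(85 + t) (q(t) = (2*t)*(85 + t) = 2*t*(85 + t))
26798 + q(73/(-50) + (-1*1)/X(-1)) = 26798 + 2*(73/(-50) + (-1*1)/((-1)**2))*(85 + (73/(-50) + (-1*1)/((-1)**2))) = 26798 + 2*(73*(-1/50) - 1/1)*(85 + (73*(-1/50) - 1/1)) = 26798 + 2*(-73/50 - 1*1)*(85 + (-73/50 - 1*1)) = 26798 + 2*(-73/50 - 1)*(85 + (-73/50 - 1)) = 26798 + 2*(-123/50)*(85 - 123/50) = 26798 + 2*(-123/50)*(4127/50) = 26798 - 507621/1250 = 32989879/1250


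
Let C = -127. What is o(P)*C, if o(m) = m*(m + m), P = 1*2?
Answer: -1016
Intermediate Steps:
P = 2
o(m) = 2*m² (o(m) = m*(2*m) = 2*m²)
o(P)*C = (2*2²)*(-127) = (2*4)*(-127) = 8*(-127) = -1016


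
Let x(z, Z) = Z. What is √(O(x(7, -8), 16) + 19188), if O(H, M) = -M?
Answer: 2*√4793 ≈ 138.46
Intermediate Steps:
√(O(x(7, -8), 16) + 19188) = √(-1*16 + 19188) = √(-16 + 19188) = √19172 = 2*√4793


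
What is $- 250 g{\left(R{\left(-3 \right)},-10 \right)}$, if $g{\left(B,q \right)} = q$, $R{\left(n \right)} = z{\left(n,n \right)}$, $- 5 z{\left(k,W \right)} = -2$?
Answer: $2500$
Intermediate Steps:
$z{\left(k,W \right)} = \frac{2}{5}$ ($z{\left(k,W \right)} = \left(- \frac{1}{5}\right) \left(-2\right) = \frac{2}{5}$)
$R{\left(n \right)} = \frac{2}{5}$
$- 250 g{\left(R{\left(-3 \right)},-10 \right)} = \left(-250\right) \left(-10\right) = 2500$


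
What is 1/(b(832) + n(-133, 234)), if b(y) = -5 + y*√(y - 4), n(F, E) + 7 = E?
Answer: -37/95518698 + 416*√23/47759349 ≈ 4.1386e-5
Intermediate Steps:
n(F, E) = -7 + E
b(y) = -5 + y*√(-4 + y)
1/(b(832) + n(-133, 234)) = 1/((-5 + 832*√(-4 + 832)) + (-7 + 234)) = 1/((-5 + 832*√828) + 227) = 1/((-5 + 832*(6*√23)) + 227) = 1/((-5 + 4992*√23) + 227) = 1/(222 + 4992*√23)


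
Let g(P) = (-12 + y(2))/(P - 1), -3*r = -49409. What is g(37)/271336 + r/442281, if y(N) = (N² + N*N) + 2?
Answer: 8937577807/240013514832 ≈ 0.037238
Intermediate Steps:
r = 49409/3 (r = -⅓*(-49409) = 49409/3 ≈ 16470.)
y(N) = 2 + 2*N² (y(N) = (N² + N²) + 2 = 2*N² + 2 = 2 + 2*N²)
g(P) = -2/(-1 + P) (g(P) = (-12 + (2 + 2*2²))/(P - 1) = (-12 + (2 + 2*4))/(-1 + P) = (-12 + (2 + 8))/(-1 + P) = (-12 + 10)/(-1 + P) = -2/(-1 + P))
g(37)/271336 + r/442281 = -2/(-1 + 37)/271336 + (49409/3)/442281 = -2/36*(1/271336) + (49409/3)*(1/442281) = -2*1/36*(1/271336) + 49409/1326843 = -1/18*1/271336 + 49409/1326843 = -1/4884048 + 49409/1326843 = 8937577807/240013514832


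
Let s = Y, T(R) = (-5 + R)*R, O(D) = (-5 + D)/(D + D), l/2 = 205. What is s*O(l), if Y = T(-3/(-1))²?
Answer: 729/41 ≈ 17.780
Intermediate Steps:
l = 410 (l = 2*205 = 410)
O(D) = (-5 + D)/(2*D) (O(D) = (-5 + D)/((2*D)) = (-5 + D)*(1/(2*D)) = (-5 + D)/(2*D))
T(R) = R*(-5 + R)
Y = 36 (Y = ((-3/(-1))*(-5 - 3/(-1)))² = ((-3*(-1))*(-5 - 3*(-1)))² = (3*(-5 + 3))² = (3*(-2))² = (-6)² = 36)
s = 36
s*O(l) = 36*((½)*(-5 + 410)/410) = 36*((½)*(1/410)*405) = 36*(81/164) = 729/41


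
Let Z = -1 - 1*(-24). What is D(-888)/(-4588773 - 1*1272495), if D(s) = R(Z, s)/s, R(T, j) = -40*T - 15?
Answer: -935/5204805984 ≈ -1.7964e-7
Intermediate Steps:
Z = 23 (Z = -1 + 24 = 23)
R(T, j) = -15 - 40*T
D(s) = -935/s (D(s) = (-15 - 40*23)/s = (-15 - 920)/s = -935/s)
D(-888)/(-4588773 - 1*1272495) = (-935/(-888))/(-4588773 - 1*1272495) = (-935*(-1/888))/(-4588773 - 1272495) = (935/888)/(-5861268) = (935/888)*(-1/5861268) = -935/5204805984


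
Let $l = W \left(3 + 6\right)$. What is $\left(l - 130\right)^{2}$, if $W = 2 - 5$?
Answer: $24649$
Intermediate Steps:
$W = -3$
$l = -27$ ($l = - 3 \left(3 + 6\right) = \left(-3\right) 9 = -27$)
$\left(l - 130\right)^{2} = \left(-27 - 130\right)^{2} = \left(-157\right)^{2} = 24649$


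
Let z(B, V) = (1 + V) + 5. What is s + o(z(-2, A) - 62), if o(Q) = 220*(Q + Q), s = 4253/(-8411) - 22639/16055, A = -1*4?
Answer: -274252143888/10387585 ≈ -26402.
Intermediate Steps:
A = -4
z(B, V) = 6 + V
s = -19899888/10387585 (s = 4253*(-1/8411) - 22639*1/16055 = -4253/8411 - 22639/16055 = -19899888/10387585 ≈ -1.9157)
o(Q) = 440*Q (o(Q) = 220*(2*Q) = 440*Q)
s + o(z(-2, A) - 62) = -19899888/10387585 + 440*((6 - 4) - 62) = -19899888/10387585 + 440*(2 - 62) = -19899888/10387585 + 440*(-60) = -19899888/10387585 - 26400 = -274252143888/10387585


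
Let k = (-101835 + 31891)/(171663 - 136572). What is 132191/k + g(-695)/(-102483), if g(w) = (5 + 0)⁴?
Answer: -67912772803289/1024010136 ≈ -66320.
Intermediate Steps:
g(w) = 625 (g(w) = 5⁴ = 625)
k = -9992/5013 (k = -69944/35091 = -69944*1/35091 = -9992/5013 ≈ -1.9932)
132191/k + g(-695)/(-102483) = 132191/(-9992/5013) + 625/(-102483) = 132191*(-5013/9992) + 625*(-1/102483) = -662673483/9992 - 625/102483 = -67912772803289/1024010136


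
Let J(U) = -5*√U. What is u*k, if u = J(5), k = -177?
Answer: 885*√5 ≈ 1978.9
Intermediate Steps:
u = -5*√5 ≈ -11.180
u*k = -5*√5*(-177) = 885*√5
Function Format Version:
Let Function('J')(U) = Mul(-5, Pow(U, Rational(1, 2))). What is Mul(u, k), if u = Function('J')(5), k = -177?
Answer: Mul(885, Pow(5, Rational(1, 2))) ≈ 1978.9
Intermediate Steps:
u = Mul(-5, Pow(5, Rational(1, 2))) ≈ -11.180
Mul(u, k) = Mul(Mul(-5, Pow(5, Rational(1, 2))), -177) = Mul(885, Pow(5, Rational(1, 2)))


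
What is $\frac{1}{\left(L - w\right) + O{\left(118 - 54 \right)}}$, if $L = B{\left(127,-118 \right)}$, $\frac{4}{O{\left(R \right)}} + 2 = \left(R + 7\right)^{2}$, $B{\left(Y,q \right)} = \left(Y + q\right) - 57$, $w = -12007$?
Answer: $\frac{5039}{60261405} \approx 8.3619 \cdot 10^{-5}$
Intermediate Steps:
$B{\left(Y,q \right)} = -57 + Y + q$
$O{\left(R \right)} = \frac{4}{-2 + \left(7 + R\right)^{2}}$ ($O{\left(R \right)} = \frac{4}{-2 + \left(R + 7\right)^{2}} = \frac{4}{-2 + \left(7 + R\right)^{2}}$)
$L = -48$ ($L = -57 + 127 - 118 = -48$)
$\frac{1}{\left(L - w\right) + O{\left(118 - 54 \right)}} = \frac{1}{\left(-48 - -12007\right) + \frac{4}{-2 + \left(7 + \left(118 - 54\right)\right)^{2}}} = \frac{1}{\left(-48 + 12007\right) + \frac{4}{-2 + \left(7 + \left(118 - 54\right)\right)^{2}}} = \frac{1}{11959 + \frac{4}{-2 + \left(7 + 64\right)^{2}}} = \frac{1}{11959 + \frac{4}{-2 + 71^{2}}} = \frac{1}{11959 + \frac{4}{-2 + 5041}} = \frac{1}{11959 + \frac{4}{5039}} = \frac{1}{\frac{60261405}{5039}} = \frac{5039}{60261405}$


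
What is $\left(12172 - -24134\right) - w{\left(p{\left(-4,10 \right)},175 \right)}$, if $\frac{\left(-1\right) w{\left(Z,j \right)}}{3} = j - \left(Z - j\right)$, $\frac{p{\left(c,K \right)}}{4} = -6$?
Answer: $37428$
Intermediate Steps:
$p{\left(c,K \right)} = -24$ ($p{\left(c,K \right)} = 4 \left(-6\right) = -24$)
$w{\left(Z,j \right)} = - 6 j + 3 Z$ ($w{\left(Z,j \right)} = - 3 \left(j - \left(Z - j\right)\right) = - 3 \left(- Z + 2 j\right) = - 6 j + 3 Z$)
$\left(12172 - -24134\right) - w{\left(p{\left(-4,10 \right)},175 \right)} = \left(12172 - -24134\right) - \left(\left(-6\right) 175 + 3 \left(-24\right)\right) = \left(12172 + 24134\right) - \left(-1050 - 72\right) = 36306 - -1122 = 36306 + 1122 = 37428$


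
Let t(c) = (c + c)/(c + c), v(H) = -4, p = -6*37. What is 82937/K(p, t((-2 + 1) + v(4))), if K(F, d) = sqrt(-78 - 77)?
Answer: -82937*I*sqrt(155)/155 ≈ -6661.7*I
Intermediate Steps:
p = -222
t(c) = 1 (t(c) = (2*c)/((2*c)) = (2*c)*(1/(2*c)) = 1)
K(F, d) = I*sqrt(155) (K(F, d) = sqrt(-155) = I*sqrt(155))
82937/K(p, t((-2 + 1) + v(4))) = 82937/((I*sqrt(155))) = 82937*(-I*sqrt(155)/155) = -82937*I*sqrt(155)/155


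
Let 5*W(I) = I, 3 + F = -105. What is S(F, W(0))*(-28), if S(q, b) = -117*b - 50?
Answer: 1400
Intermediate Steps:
F = -108 (F = -3 - 105 = -108)
W(I) = I/5
S(q, b) = -50 - 117*b
S(F, W(0))*(-28) = (-50 - 117*0/5)*(-28) = (-50 - 117*0)*(-28) = (-50 + 0)*(-28) = -50*(-28) = 1400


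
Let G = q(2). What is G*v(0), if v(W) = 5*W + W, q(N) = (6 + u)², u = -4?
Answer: 0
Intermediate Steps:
q(N) = 4 (q(N) = (6 - 4)² = 2² = 4)
v(W) = 6*W
G = 4
G*v(0) = 4*(6*0) = 4*0 = 0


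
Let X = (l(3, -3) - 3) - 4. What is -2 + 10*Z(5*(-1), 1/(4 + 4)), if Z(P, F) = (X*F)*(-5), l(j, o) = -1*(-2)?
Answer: 117/4 ≈ 29.250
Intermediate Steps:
l(j, o) = 2
X = -5 (X = (2 - 3) - 4 = -1 - 4 = -5)
Z(P, F) = 25*F (Z(P, F) = -5*F*(-5) = 25*F)
-2 + 10*Z(5*(-1), 1/(4 + 4)) = -2 + 10*(25/(4 + 4)) = -2 + 10*(25/8) = -2 + 125/4 = 117/4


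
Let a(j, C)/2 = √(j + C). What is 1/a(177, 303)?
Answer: √30/240 ≈ 0.022822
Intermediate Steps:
a(j, C) = 2*√(C + j) (a(j, C) = 2*√(j + C) = 2*√(C + j))
1/a(177, 303) = 1/(2*√(303 + 177)) = 1/(2*√480) = 1/(2*(4*√30)) = 1/(8*√30) = √30/240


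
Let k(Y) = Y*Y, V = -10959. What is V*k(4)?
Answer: -175344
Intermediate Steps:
k(Y) = Y²
V*k(4) = -10959*4² = -10959*16 = -175344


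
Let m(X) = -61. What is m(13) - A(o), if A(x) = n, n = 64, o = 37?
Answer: -125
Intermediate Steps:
A(x) = 64
m(13) - A(o) = -61 - 1*64 = -61 - 64 = -125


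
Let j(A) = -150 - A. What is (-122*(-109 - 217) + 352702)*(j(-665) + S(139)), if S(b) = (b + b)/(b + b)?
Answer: 202516584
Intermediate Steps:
S(b) = 1 (S(b) = (2*b)/((2*b)) = (2*b)*(1/(2*b)) = 1)
(-122*(-109 - 217) + 352702)*(j(-665) + S(139)) = (-122*(-109 - 217) + 352702)*((-150 - 1*(-665)) + 1) = (-122*(-326) + 352702)*((-150 + 665) + 1) = (39772 + 352702)*(515 + 1) = 392474*516 = 202516584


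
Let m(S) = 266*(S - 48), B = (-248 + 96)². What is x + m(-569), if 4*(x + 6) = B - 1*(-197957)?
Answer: -435451/4 ≈ -1.0886e+5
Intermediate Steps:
B = 23104 (B = (-152)² = 23104)
m(S) = -12768 + 266*S (m(S) = 266*(-48 + S) = -12768 + 266*S)
x = 221037/4 (x = -6 + (23104 - 1*(-197957))/4 = -6 + (23104 + 197957)/4 = -6 + (¼)*221061 = -6 + 221061/4 = 221037/4 ≈ 55259.)
x + m(-569) = 221037/4 + (-12768 + 266*(-569)) = 221037/4 + (-12768 - 151354) = 221037/4 - 164122 = -435451/4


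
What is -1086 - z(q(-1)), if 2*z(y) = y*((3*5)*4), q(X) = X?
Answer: -1056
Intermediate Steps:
z(y) = 30*y (z(y) = (y*((3*5)*4))/2 = (y*(15*4))/2 = (y*60)/2 = (60*y)/2 = 30*y)
-1086 - z(q(-1)) = -1086 - 30*(-1) = -1086 - 1*(-30) = -1086 + 30 = -1056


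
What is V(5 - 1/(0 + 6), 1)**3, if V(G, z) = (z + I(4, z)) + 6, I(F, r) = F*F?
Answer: 12167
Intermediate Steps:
I(F, r) = F**2
V(G, z) = 22 + z (V(G, z) = (z + 4**2) + 6 = (z + 16) + 6 = (16 + z) + 6 = 22 + z)
V(5 - 1/(0 + 6), 1)**3 = (22 + 1)**3 = 23**3 = 12167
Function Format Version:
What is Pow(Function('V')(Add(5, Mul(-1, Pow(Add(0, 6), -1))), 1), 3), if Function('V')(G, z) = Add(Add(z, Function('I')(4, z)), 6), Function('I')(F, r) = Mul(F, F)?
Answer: 12167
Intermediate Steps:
Function('I')(F, r) = Pow(F, 2)
Function('V')(G, z) = Add(22, z) (Function('V')(G, z) = Add(Add(z, Pow(4, 2)), 6) = Add(Add(z, 16), 6) = Add(Add(16, z), 6) = Add(22, z))
Pow(Function('V')(Add(5, Mul(-1, Pow(Add(0, 6), -1))), 1), 3) = Pow(Add(22, 1), 3) = Pow(23, 3) = 12167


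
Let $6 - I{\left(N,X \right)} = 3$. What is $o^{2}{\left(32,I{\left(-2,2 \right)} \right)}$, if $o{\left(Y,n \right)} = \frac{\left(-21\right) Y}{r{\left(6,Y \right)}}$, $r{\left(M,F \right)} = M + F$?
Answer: $\frac{112896}{361} \approx 312.73$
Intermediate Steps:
$r{\left(M,F \right)} = F + M$
$I{\left(N,X \right)} = 3$ ($I{\left(N,X \right)} = 6 - 3 = 3$)
$o{\left(Y,n \right)} = - \frac{21 Y}{6 + Y}$ ($o{\left(Y,n \right)} = \frac{\left(-21\right) Y}{Y + 6} = \frac{\left(-21\right) Y}{6 + Y} = - \frac{21 Y}{6 + Y}$)
$o^{2}{\left(32,I{\left(-2,2 \right)} \right)} = \left(\left(-21\right) 32 \frac{1}{6 + 32}\right)^{2} = \left(\left(-21\right) 32 \cdot \frac{1}{38}\right)^{2} = \left(- \frac{336}{19}\right)^{2} = \frac{112896}{361}$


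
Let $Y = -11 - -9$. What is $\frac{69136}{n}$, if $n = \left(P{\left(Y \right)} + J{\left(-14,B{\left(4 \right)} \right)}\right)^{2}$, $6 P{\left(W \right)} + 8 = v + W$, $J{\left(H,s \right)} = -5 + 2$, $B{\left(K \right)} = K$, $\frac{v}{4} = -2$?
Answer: $\frac{17284}{9} \approx 1920.4$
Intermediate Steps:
$v = -8$ ($v = 4 \left(-2\right) = -8$)
$J{\left(H,s \right)} = -3$
$Y = -2$ ($Y = -11 + 9 = -2$)
$P{\left(W \right)} = - \frac{8}{3} + \frac{W}{6}$ ($P{\left(W \right)} = - \frac{4}{3} + \frac{-8 + W}{6} = - \frac{4}{3} + \left(- \frac{4}{3} + \frac{W}{6}\right) = - \frac{8}{3} + \frac{W}{6}$)
$n = 36$ ($n = \left(\left(- \frac{8}{3} + \frac{1}{6} \left(-2\right)\right) - 3\right)^{2} = \left(\left(- \frac{8}{3} - \frac{1}{3}\right) - 3\right)^{2} = \left(-3 - 3\right)^{2} = \left(-6\right)^{2} = 36$)
$\frac{69136}{n} = \frac{69136}{36} = 69136 \cdot \frac{1}{36} = \frac{17284}{9}$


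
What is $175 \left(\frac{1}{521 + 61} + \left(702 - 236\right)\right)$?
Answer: $\frac{47462275}{582} \approx 81550.0$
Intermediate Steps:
$175 \left(\frac{1}{521 + 61} + \left(702 - 236\right)\right) = 175 \left(\frac{1}{582} + 466\right) = 175 \cdot \frac{271213}{582} = \frac{47462275}{582}$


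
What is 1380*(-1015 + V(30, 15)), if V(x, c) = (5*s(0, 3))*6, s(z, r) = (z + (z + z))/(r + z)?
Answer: -1400700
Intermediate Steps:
s(z, r) = 3*z/(r + z) (s(z, r) = (z + 2*z)/(r + z) = (3*z)/(r + z) = 3*z/(r + z))
V(x, c) = 0 (V(x, c) = (5*(3*0/(3 + 0)))*6 = (5*(3*0/3))*6 = (5*(3*0*(⅓)))*6 = (5*0)*6 = 0*6 = 0)
1380*(-1015 + V(30, 15)) = 1380*(-1015 + 0) = 1380*(-1015) = -1400700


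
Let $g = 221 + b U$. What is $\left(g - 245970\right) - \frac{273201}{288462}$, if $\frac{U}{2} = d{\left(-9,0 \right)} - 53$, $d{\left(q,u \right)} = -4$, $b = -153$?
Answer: $- \frac{21952722345}{96154} \approx -2.2831 \cdot 10^{5}$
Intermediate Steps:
$U = -114$ ($U = 2 \left(-4 - 53\right) = 2 \left(-57\right) = -114$)
$g = 17663$ ($g = 221 - -17442 = 221 + 17442 = 17663$)
$\left(g - 245970\right) - \frac{273201}{288462} = \left(17663 - 245970\right) - \frac{273201}{288462} = -228307 - \frac{91067}{96154} = - \frac{21952722345}{96154}$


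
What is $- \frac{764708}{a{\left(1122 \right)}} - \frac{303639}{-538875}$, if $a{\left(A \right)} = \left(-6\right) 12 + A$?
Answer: $- \frac{130718477}{179625} \approx -727.73$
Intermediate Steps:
$a{\left(A \right)} = -72 + A$
$- \frac{764708}{a{\left(1122 \right)}} - \frac{303639}{-538875} = - \frac{764708}{-72 + 1122} - \frac{303639}{-538875} = - \frac{764708}{1050} - - \frac{101213}{179625} = \left(-764708\right) \frac{1}{1050} + \frac{101213}{179625} = - \frac{54622}{75} + \frac{101213}{179625} = - \frac{130718477}{179625}$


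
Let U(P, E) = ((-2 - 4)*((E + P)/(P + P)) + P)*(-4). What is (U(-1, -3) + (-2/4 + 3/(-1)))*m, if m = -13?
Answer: -1261/2 ≈ -630.50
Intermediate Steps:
U(P, E) = -4*P + 12*(E + P)/P (U(P, E) = (-6*(E + P)/(2*P) + P)*(-4) = (-6*(E + P)*1/(2*P) + P)*(-4) = (-3*(E + P)/P + P)*(-4) = (P - 3*(E + P)/P)*(-4) = -4*P + 12*(E + P)/P)
(U(-1, -3) + (-2/4 + 3/(-1)))*m = ((12 - 4*(-1) + 12*(-3)/(-1)) + (-2/4 + 3/(-1)))*(-13) = ((12 + 4 + 12*(-3)*(-1)) + (-2*¼ + 3*(-1)))*(-13) = ((12 + 4 + 36) + (-½ - 3))*(-13) = (52 - 7/2)*(-13) = (97/2)*(-13) = -1261/2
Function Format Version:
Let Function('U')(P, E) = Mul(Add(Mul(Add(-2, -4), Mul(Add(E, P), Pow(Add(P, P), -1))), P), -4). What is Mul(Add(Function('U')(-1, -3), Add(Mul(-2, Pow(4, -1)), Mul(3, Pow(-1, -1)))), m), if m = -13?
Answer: Rational(-1261, 2) ≈ -630.50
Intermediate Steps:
Function('U')(P, E) = Add(Mul(-4, P), Mul(12, Pow(P, -1), Add(E, P))) (Function('U')(P, E) = Mul(Add(Mul(-6, Mul(Add(E, P), Pow(Mul(2, P), -1))), P), -4) = Mul(Add(Mul(-6, Mul(Add(E, P), Mul(Rational(1, 2), Pow(P, -1)))), P), -4) = Mul(Add(Mul(-6, Mul(Rational(1, 2), Pow(P, -1), Add(E, P))), P), -4) = Mul(Add(Mul(-3, Pow(P, -1), Add(E, P)), P), -4) = Mul(Add(P, Mul(-3, Pow(P, -1), Add(E, P))), -4) = Add(Mul(-4, P), Mul(12, Pow(P, -1), Add(E, P))))
Mul(Add(Function('U')(-1, -3), Add(Mul(-2, Pow(4, -1)), Mul(3, Pow(-1, -1)))), m) = Mul(Add(Add(12, Mul(-4, -1), Mul(12, -3, Pow(-1, -1))), Add(Mul(-2, Pow(4, -1)), Mul(3, Pow(-1, -1)))), -13) = Mul(Add(Add(12, 4, Mul(12, -3, -1)), Add(Mul(-2, Rational(1, 4)), Mul(3, -1))), -13) = Mul(Add(Add(12, 4, 36), Add(Rational(-1, 2), -3)), -13) = Mul(Add(52, Rational(-7, 2)), -13) = Mul(Rational(97, 2), -13) = Rational(-1261, 2)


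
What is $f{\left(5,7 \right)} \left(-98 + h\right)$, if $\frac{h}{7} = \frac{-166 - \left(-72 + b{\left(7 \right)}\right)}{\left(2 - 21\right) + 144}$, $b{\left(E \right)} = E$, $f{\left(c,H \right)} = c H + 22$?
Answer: $- \frac{738549}{125} \approx -5908.4$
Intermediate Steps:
$f{\left(c,H \right)} = 22 + H c$ ($f{\left(c,H \right)} = H c + 22 = 22 + H c$)
$h = - \frac{707}{125}$ ($h = 7 \frac{-166 + \left(72 - 7\right)}{\left(2 - 21\right) + 144} = 7 \frac{-166 + 65}{-19 + 144} = 7 \left(- \frac{101}{125}\right) = - \frac{707}{125} \approx -5.656$)
$f{\left(5,7 \right)} \left(-98 + h\right) = \left(22 + 7 \cdot 5\right) \left(-98 - \frac{707}{125}\right) = \left(22 + 35\right) \left(- \frac{12957}{125}\right) = 57 \left(- \frac{12957}{125}\right) = - \frac{738549}{125}$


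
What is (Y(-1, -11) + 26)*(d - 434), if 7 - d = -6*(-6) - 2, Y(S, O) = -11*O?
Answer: -67767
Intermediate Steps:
d = -27 (d = 7 - (-6*(-6) - 2) = 7 - (36 - 2) = 7 - 1*34 = 7 - 34 = -27)
(Y(-1, -11) + 26)*(d - 434) = (-11*(-11) + 26)*(-27 - 434) = (121 + 26)*(-461) = 147*(-461) = -67767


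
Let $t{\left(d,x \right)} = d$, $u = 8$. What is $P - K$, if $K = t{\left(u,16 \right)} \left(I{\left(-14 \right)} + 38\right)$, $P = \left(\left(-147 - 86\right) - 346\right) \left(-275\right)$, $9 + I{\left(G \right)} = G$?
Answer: $159105$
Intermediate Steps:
$I{\left(G \right)} = -9 + G$
$P = 159225$ ($P = \left(\left(-147 - 86\right) - 346\right) \left(-275\right) = \left(-233 - 346\right) \left(-275\right) = \left(-579\right) \left(-275\right) = 159225$)
$K = 120$ ($K = 8 \left(\left(-9 - 14\right) + 38\right) = 8 \left(-23 + 38\right) = 8 \cdot 15 = 120$)
$P - K = 159225 - 120 = 159105$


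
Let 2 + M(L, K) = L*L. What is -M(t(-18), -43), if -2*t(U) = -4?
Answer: -2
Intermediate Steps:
t(U) = 2 (t(U) = -½*(-4) = 2)
M(L, K) = -2 + L² (M(L, K) = -2 + L*L = -2 + L²)
-M(t(-18), -43) = -(-2 + 2²) = -(-2 + 4) = -1*2 = -2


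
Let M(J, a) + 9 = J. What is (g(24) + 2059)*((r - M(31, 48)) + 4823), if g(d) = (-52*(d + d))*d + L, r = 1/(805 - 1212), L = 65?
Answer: -112902466680/407 ≈ -2.7740e+8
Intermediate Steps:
r = -1/407 (r = 1/(-407) = -1/407 ≈ -0.0024570)
M(J, a) = -9 + J
g(d) = 65 - 104*d² (g(d) = (-52*(d + d))*d + 65 = (-104*d)*d + 65 = -104*d² + 65 = 65 - 104*d²)
(g(24) + 2059)*((r - M(31, 48)) + 4823) = ((65 - 104*24²) + 2059)*((-1/407 - (-9 + 31)) + 4823) = ((65 - 104*576) + 2059)*((-1/407 - 1*22) + 4823) = ((65 - 59904) + 2059)*((-1/407 - 22) + 4823) = (-59839 + 2059)*(-8955/407 + 4823) = -57780*1954006/407 = -112902466680/407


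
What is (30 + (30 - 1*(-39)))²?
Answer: 9801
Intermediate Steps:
(30 + (30 - 1*(-39)))² = (30 + (30 + 39))² = (30 + 69)² = 99² = 9801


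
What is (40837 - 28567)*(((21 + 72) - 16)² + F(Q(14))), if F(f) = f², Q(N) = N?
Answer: 75153750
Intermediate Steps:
(40837 - 28567)*(((21 + 72) - 16)² + F(Q(14))) = (40837 - 28567)*(((21 + 72) - 16)² + 14²) = 12270*((93 - 16)² + 196) = 12270*(77² + 196) = 12270*(5929 + 196) = 12270*6125 = 75153750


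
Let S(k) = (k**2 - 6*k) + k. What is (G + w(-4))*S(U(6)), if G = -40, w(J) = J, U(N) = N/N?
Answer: 176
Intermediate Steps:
U(N) = 1
S(k) = k**2 - 5*k
(G + w(-4))*S(U(6)) = (-40 - 4)*(1*(-5 + 1)) = -44*(-4) = 176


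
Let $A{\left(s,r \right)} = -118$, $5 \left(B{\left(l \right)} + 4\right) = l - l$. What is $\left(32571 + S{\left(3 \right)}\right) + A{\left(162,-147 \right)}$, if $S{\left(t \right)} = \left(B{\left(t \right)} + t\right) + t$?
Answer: $32455$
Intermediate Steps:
$B{\left(l \right)} = -4$ ($B{\left(l \right)} = -4 + \frac{l - l}{5} = -4 + \frac{1}{5} \cdot 0 = -4 + 0 = -4$)
$S{\left(t \right)} = -4 + 2 t$ ($S{\left(t \right)} = \left(-4 + t\right) + t = -4 + 2 t$)
$\left(32571 + S{\left(3 \right)}\right) + A{\left(162,-147 \right)} = \left(32571 + \left(-4 + 2 \cdot 3\right)\right) - 118 = \left(32571 + \left(-4 + 6\right)\right) - 118 = \left(32571 + 2\right) - 118 = 32573 - 118 = 32455$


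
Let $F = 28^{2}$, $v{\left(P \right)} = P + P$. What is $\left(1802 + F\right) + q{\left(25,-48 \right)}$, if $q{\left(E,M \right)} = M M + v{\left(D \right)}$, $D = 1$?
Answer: $4892$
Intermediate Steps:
$v{\left(P \right)} = 2 P$
$q{\left(E,M \right)} = 2 + M^{2}$ ($q{\left(E,M \right)} = M M + 2 \cdot 1 = M^{2} + 2 = 2 + M^{2}$)
$F = 784$
$\left(1802 + F\right) + q{\left(25,-48 \right)} = \left(1802 + 784\right) + \left(2 + \left(-48\right)^{2}\right) = 2586 + \left(2 + 2304\right) = 2586 + 2306 = 4892$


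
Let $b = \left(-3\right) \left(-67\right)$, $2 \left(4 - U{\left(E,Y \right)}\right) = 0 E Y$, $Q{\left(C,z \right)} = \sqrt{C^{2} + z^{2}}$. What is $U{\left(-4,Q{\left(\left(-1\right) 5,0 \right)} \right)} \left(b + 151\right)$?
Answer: $1408$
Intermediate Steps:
$U{\left(E,Y \right)} = 4$ ($U{\left(E,Y \right)} = 4 - \frac{0 E Y}{2} = 4 - \frac{0 Y}{2} = 4 - 0 = 4 + 0 = 4$)
$b = 201$
$U{\left(-4,Q{\left(\left(-1\right) 5,0 \right)} \right)} \left(b + 151\right) = 4 \left(201 + 151\right) = 4 \cdot 352 = 1408$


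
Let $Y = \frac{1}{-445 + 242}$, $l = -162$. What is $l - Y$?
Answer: $- \frac{32885}{203} \approx -162.0$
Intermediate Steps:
$Y = - \frac{1}{203}$ ($Y = \frac{1}{-203} = - \frac{1}{203} \approx -0.0049261$)
$l - Y = -162 - - \frac{1}{203} = -162 + \frac{1}{203} = - \frac{32885}{203}$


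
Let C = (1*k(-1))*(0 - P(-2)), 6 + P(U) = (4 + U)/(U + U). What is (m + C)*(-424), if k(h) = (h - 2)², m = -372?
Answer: 132924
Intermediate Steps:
P(U) = -6 + (4 + U)/(2*U) (P(U) = -6 + (4 + U)/(U + U) = -6 + (4 + U)/((2*U)) = -6 + (4 + U)*(1/(2*U)) = -6 + (4 + U)/(2*U))
k(h) = (-2 + h)²
C = 117/2 (C = (1*(-2 - 1)²)*(0 - (-11/2 + 2/(-2))) = (1*(-3)²)*(0 - (-11/2 + 2*(-½))) = (1*9)*(0 - (-11/2 - 1)) = 9*(0 - 1*(-13/2)) = 9*(0 + 13/2) = 9*(13/2) = 117/2 ≈ 58.500)
(m + C)*(-424) = (-372 + 117/2)*(-424) = -627/2*(-424) = 132924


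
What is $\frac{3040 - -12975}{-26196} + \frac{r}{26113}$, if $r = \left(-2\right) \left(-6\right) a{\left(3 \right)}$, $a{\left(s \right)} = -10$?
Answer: $- \frac{421343215}{684056148} \approx -0.61595$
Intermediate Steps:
$r = -120$ ($r = \left(-2\right) \left(-6\right) \left(-10\right) = 12 \left(-10\right) = -120$)
$\frac{3040 - -12975}{-26196} + \frac{r}{26113} = \frac{3040 - -12975}{-26196} - \frac{120}{26113} = \left(3040 + 12975\right) \left(- \frac{1}{26196}\right) - \frac{120}{26113} = 16015 \left(- \frac{1}{26196}\right) - \frac{120}{26113} = - \frac{16015}{26196} - \frac{120}{26113} = - \frac{421343215}{684056148}$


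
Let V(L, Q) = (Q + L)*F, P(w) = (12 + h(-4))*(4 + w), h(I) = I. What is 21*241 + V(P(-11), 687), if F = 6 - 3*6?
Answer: -2511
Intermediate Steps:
F = -12 (F = 6 - 18 = -12)
P(w) = 32 + 8*w (P(w) = (12 - 4)*(4 + w) = 8*(4 + w) = 32 + 8*w)
V(L, Q) = -12*L - 12*Q (V(L, Q) = (Q + L)*(-12) = (L + Q)*(-12) = -12*L - 12*Q)
21*241 + V(P(-11), 687) = 21*241 + (-12*(32 + 8*(-11)) - 12*687) = 5061 + (-12*(32 - 88) - 8244) = 5061 + (-12*(-56) - 8244) = 5061 + (672 - 8244) = 5061 - 7572 = -2511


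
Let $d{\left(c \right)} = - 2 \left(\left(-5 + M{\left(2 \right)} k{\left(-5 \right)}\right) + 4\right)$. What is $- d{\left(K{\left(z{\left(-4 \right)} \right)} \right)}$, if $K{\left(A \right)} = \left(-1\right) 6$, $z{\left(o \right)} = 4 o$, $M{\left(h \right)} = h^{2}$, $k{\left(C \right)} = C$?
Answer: $-42$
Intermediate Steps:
$K{\left(A \right)} = -6$
$d{\left(c \right)} = 42$ ($d{\left(c \right)} = - 2 \left(\left(-5 + 2^{2} \left(-5\right)\right) + 4\right) = - 2 \left(\left(-5 + 4 \left(-5\right)\right) + 4\right) = - 2 \left(\left(-5 - 20\right) + 4\right) = - 2 \left(-25 + 4\right) = \left(-2\right) \left(-21\right) = 42$)
$- d{\left(K{\left(z{\left(-4 \right)} \right)} \right)} = \left(-1\right) 42 = -42$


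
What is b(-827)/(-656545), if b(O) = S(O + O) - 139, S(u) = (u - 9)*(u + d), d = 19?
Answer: -2718866/656545 ≈ -4.1412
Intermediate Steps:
S(u) = (-9 + u)*(19 + u) (S(u) = (u - 9)*(u + 19) = (-9 + u)*(19 + u))
b(O) = -310 + 4*O² + 20*O (b(O) = (-171 + (O + O)² + 10*(O + O)) - 139 = (-171 + (2*O)² + 10*(2*O)) - 139 = (-171 + 4*O² + 20*O) - 139 = -310 + 4*O² + 20*O)
b(-827)/(-656545) = (-310 + 4*(-827)² + 20*(-827))/(-656545) = (-310 + 4*683929 - 16540)*(-1/656545) = (-310 + 2735716 - 16540)*(-1/656545) = 2718866*(-1/656545) = -2718866/656545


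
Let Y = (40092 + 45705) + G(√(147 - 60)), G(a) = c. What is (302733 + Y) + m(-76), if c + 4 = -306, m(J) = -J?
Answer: 388296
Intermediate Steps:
c = -310 (c = -4 - 306 = -310)
G(a) = -310
Y = 85487 (Y = (40092 + 45705) - 310 = 85797 - 310 = 85487)
(302733 + Y) + m(-76) = (302733 + 85487) - 1*(-76) = 388220 + 76 = 388296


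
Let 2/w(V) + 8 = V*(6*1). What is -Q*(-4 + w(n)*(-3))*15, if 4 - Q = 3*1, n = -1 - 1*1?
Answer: 111/2 ≈ 55.500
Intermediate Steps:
n = -2 (n = -1 - 1 = -2)
w(V) = 2/(-8 + 6*V) (w(V) = 2/(-8 + V*(6*1)) = 2/(-8 + V*6) = 2/(-8 + 6*V))
Q = 1 (Q = 4 - 3 = 1)
-Q*(-4 + w(n)*(-3))*15 = -1*(-4 - 3/(-4 + 3*(-2)))*15 = -1*(-4 - 3/(-4 - 6))*15 = -1*(-4 - 3/(-10))*15 = -1*(-4 - ⅒*(-3))*15 = -1*(-4 + 3/10)*15 = -1*(-37/10)*15 = -(-37)*15/10 = -1*(-111/2) = 111/2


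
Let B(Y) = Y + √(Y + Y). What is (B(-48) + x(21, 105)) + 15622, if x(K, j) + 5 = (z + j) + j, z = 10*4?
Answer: 15819 + 4*I*√6 ≈ 15819.0 + 9.798*I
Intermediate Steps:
z = 40
x(K, j) = 35 + 2*j (x(K, j) = -5 + ((40 + j) + j) = -5 + (40 + 2*j) = 35 + 2*j)
B(Y) = Y + √2*√Y (B(Y) = Y + √(2*Y) = Y + √2*√Y)
(B(-48) + x(21, 105)) + 15622 = ((-48 + √2*√(-48)) + (35 + 2*105)) + 15622 = ((-48 + √2*(4*I*√3)) + (35 + 210)) + 15622 = ((-48 + 4*I*√6) + 245) + 15622 = (197 + 4*I*√6) + 15622 = 15819 + 4*I*√6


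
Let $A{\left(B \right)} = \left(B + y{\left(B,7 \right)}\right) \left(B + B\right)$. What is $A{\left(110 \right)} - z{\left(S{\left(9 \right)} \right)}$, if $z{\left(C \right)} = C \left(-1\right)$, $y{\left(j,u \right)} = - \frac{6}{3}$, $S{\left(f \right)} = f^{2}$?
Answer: $23841$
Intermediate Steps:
$y{\left(j,u \right)} = -2$ ($y{\left(j,u \right)} = \left(-6\right) \frac{1}{3} = -2$)
$z{\left(C \right)} = - C$
$A{\left(B \right)} = 2 B \left(-2 + B\right)$ ($A{\left(B \right)} = \left(B - 2\right) \left(B + B\right) = \left(-2 + B\right) 2 B = 2 B \left(-2 + B\right)$)
$A{\left(110 \right)} - z{\left(S{\left(9 \right)} \right)} = 2 \cdot 110 \left(-2 + 110\right) - - 9^{2} = 2 \cdot 110 \cdot 108 - \left(-1\right) 81 = 23760 - -81 = 23760 + 81 = 23841$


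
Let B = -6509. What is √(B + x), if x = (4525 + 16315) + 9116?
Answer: √23447 ≈ 153.12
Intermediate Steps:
x = 29956 (x = 20840 + 9116 = 29956)
√(B + x) = √(-6509 + 29956) = √23447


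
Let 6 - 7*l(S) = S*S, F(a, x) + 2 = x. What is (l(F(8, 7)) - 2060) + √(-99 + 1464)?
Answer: -14439/7 + √1365 ≈ -2025.8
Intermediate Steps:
F(a, x) = -2 + x
l(S) = 6/7 - S²/7 (l(S) = 6/7 - S*S/7 = 6/7 - S²/7)
(l(F(8, 7)) - 2060) + √(-99 + 1464) = ((6/7 - (-2 + 7)²/7) - 2060) + √(-99 + 1464) = ((6/7 - ⅐*5²) - 2060) + √1365 = ((6/7 - ⅐*25) - 2060) + √1365 = ((6/7 - 25/7) - 2060) + √1365 = (-19/7 - 2060) + √1365 = -14439/7 + √1365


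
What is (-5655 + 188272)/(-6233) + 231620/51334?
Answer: -3965386809/159982411 ≈ -24.786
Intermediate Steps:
(-5655 + 188272)/(-6233) + 231620/51334 = 182617*(-1/6233) + 231620*(1/51334) = -182617/6233 + 115810/25667 = -3965386809/159982411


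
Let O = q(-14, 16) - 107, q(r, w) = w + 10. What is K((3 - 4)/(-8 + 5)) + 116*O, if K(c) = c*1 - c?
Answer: -9396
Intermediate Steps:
q(r, w) = 10 + w
K(c) = 0 (K(c) = c - c = 0)
O = -81 (O = (10 + 16) - 107 = 26 - 107 = -81)
K((3 - 4)/(-8 + 5)) + 116*O = 0 + 116*(-81) = 0 - 9396 = -9396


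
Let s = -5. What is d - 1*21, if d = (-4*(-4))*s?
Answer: -101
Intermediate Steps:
d = -80 (d = -4*(-4)*(-5) = 16*(-5) = -80)
d - 1*21 = -80 - 1*21 = -80 - 21 = -101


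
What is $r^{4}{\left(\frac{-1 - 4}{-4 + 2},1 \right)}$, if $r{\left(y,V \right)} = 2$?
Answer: $16$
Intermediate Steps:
$r^{4}{\left(\frac{-1 - 4}{-4 + 2},1 \right)} = 2^{4} = 16$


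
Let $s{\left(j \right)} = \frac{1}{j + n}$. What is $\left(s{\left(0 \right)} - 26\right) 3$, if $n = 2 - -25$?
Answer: $- \frac{701}{9} \approx -77.889$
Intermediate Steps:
$n = 27$ ($n = 2 + 25 = 27$)
$s{\left(j \right)} = \frac{1}{27 + j}$ ($s{\left(j \right)} = \frac{1}{j + 27} = \frac{1}{27 + j}$)
$\left(s{\left(0 \right)} - 26\right) 3 = \left(\frac{1}{27 + 0} - 26\right) 3 = \left(\frac{1}{27} - 26\right) 3 = \left(- \frac{701}{27}\right) 3 = - \frac{701}{9}$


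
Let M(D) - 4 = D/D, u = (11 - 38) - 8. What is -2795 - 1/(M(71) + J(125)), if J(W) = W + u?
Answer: -265526/95 ≈ -2795.0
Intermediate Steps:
u = -35 (u = -27 - 8 = -35)
J(W) = -35 + W (J(W) = W - 35 = -35 + W)
M(D) = 5 (M(D) = 4 + D/D = 4 + 1 = 5)
-2795 - 1/(M(71) + J(125)) = -2795 - 1/(5 + (-35 + 125)) = -2795 - 1/(5 + 90) = -2795 - 1/95 = -265526/95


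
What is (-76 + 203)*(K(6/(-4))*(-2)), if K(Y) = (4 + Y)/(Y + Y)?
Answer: 635/3 ≈ 211.67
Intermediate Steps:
K(Y) = (4 + Y)/(2*Y) (K(Y) = (4 + Y)/((2*Y)) = (4 + Y)*(1/(2*Y)) = (4 + Y)/(2*Y))
(-76 + 203)*(K(6/(-4))*(-2)) = (-76 + 203)*(((4 + 6/(-4))/(2*((6/(-4)))))*(-2)) = 127*(((4 + 6*(-¼))/(2*((6*(-¼)))))*(-2)) = 127*(((4 - 3/2)/(2*(-3/2)))*(-2)) = 127*(((½)*(-⅔)*(5/2))*(-2)) = 127*(-⅚*(-2)) = 127*(5/3) = 635/3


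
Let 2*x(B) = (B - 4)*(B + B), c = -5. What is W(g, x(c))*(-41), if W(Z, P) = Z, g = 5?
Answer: -205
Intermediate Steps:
x(B) = B*(-4 + B) (x(B) = ((B - 4)*(B + B))/2 = ((-4 + B)*(2*B))/2 = (2*B*(-4 + B))/2 = B*(-4 + B))
W(g, x(c))*(-41) = 5*(-41) = -205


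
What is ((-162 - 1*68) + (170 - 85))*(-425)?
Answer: 61625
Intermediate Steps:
((-162 - 1*68) + (170 - 85))*(-425) = ((-162 - 68) + 85)*(-425) = (-230 + 85)*(-425) = -145*(-425) = 61625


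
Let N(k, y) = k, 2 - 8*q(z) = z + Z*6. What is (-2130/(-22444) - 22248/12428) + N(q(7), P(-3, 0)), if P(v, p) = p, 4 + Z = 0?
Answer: 94802927/139467016 ≈ 0.67975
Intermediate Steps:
Z = -4 (Z = -4 + 0 = -4)
q(z) = 13/4 - z/8 (q(z) = ¼ - (z - 4*6)/8 = ¼ - (z - 24)/8 = ¼ - (-24 + z)/8 = ¼ + (3 - z/8) = 13/4 - z/8)
(-2130/(-22444) - 22248/12428) + N(q(7), P(-3, 0)) = (-2130/(-22444) - 22248/12428) + (13/4 - ⅛*7) = (-2130*(-1/22444) - 22248*1/12428) + (13/4 - 7/8) = (1065/11222 - 5562/3107) + 19/8 = -59107809/34866754 + 19/8 = 94802927/139467016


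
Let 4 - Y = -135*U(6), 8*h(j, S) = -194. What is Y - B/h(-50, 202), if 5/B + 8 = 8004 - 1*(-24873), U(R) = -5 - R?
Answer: -4721861913/3188293 ≈ -1481.0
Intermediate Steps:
B = 5/32869 (B = 5/(-8 + (8004 - 1*(-24873))) = 5/(-8 + (8004 + 24873)) = 5/(-8 + 32877) = 5/32869 ≈ 0.00015212)
h(j, S) = -97/4 (h(j, S) = (⅛)*(-194) = -97/4)
Y = -1481 (Y = 4 - (-135)*(-5 - 1*6) = 4 - (-135)*(-5 - 6) = 4 - (-135)*(-11) = 4 - 1*1485 = 4 - 1485 = -1481)
Y - B/h(-50, 202) = -1481 - 5/(32869*(-97/4)) = -1481 - 5*(-4)/(32869*97) = -1481 - 1*(-20/3188293) = -1481 + 20/3188293 = -4721861913/3188293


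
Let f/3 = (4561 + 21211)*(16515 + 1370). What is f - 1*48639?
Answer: 1382748021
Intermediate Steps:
f = 1382796660 (f = 3*((4561 + 21211)*(16515 + 1370)) = 3*(25772*17885) = 3*460932220 = 1382796660)
f - 1*48639 = 1382796660 - 1*48639 = 1382796660 - 48639 = 1382748021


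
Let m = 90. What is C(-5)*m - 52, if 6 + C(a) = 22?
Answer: 1388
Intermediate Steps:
C(a) = 16 (C(a) = -6 + 22 = 16)
C(-5)*m - 52 = 16*90 - 52 = 1440 - 52 = 1388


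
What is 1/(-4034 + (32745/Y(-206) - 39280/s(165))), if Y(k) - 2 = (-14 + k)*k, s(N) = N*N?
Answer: -246778290/995681374967 ≈ -0.00024785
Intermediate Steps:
s(N) = N**2
Y(k) = 2 + k*(-14 + k) (Y(k) = 2 + (-14 + k)*k = 2 + k*(-14 + k))
1/(-4034 + (32745/Y(-206) - 39280/s(165))) = 1/(-4034 + (32745/(2 + (-206)**2 - 14*(-206)) - 39280/(165**2))) = 1/(-4034 + (32745/(2 + 42436 + 2884) - 39280/27225)) = 1/(-4034 + (32745/45322 - 39280*1/27225)) = 1/(-4034 + (32745*(1/45322) - 7856/5445)) = 1/(-4034 + (32745/45322 - 7856/5445)) = 1/(-4034 - 177753107/246778290) = 1/(-995681374967/246778290) = -246778290/995681374967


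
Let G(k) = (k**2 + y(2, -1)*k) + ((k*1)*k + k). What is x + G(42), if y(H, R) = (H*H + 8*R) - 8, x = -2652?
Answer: 414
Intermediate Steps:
y(H, R) = -8 + H**2 + 8*R (y(H, R) = (H**2 + 8*R) - 8 = -8 + H**2 + 8*R)
G(k) = -11*k + 2*k**2 (G(k) = (k**2 + (-8 + 2**2 + 8*(-1))*k) + ((k*1)*k + k) = (k**2 + (-8 + 4 - 8)*k) + (k*k + k) = (k**2 - 12*k) + (k**2 + k) = (k**2 - 12*k) + (k + k**2) = -11*k + 2*k**2)
x + G(42) = -2652 + 42*(-11 + 2*42) = -2652 + 42*(-11 + 84) = -2652 + 42*73 = -2652 + 3066 = 414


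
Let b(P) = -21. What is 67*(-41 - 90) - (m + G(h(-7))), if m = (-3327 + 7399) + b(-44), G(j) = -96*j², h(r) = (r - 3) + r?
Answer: 14916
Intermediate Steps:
h(r) = -3 + 2*r (h(r) = (-3 + r) + r = -3 + 2*r)
m = 4051 (m = (-3327 + 7399) - 21 = 4072 - 21 = 4051)
67*(-41 - 90) - (m + G(h(-7))) = 67*(-41 - 90) - (4051 - 96*(-3 + 2*(-7))²) = 67*(-131) - (4051 - 96*(-3 - 14)²) = -8777 - (4051 - 96*(-17)²) = -8777 - (4051 - 96*289) = -8777 - (4051 - 27744) = -8777 - 1*(-23693) = -8777 + 23693 = 14916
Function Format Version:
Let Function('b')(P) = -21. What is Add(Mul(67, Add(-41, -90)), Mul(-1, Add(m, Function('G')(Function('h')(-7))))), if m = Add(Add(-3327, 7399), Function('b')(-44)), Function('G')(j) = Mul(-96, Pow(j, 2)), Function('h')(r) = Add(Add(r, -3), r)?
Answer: 14916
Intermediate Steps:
Function('h')(r) = Add(-3, Mul(2, r)) (Function('h')(r) = Add(Add(-3, r), r) = Add(-3, Mul(2, r)))
m = 4051 (m = Add(Add(-3327, 7399), -21) = Add(4072, -21) = 4051)
Add(Mul(67, Add(-41, -90)), Mul(-1, Add(m, Function('G')(Function('h')(-7))))) = Add(Mul(67, Add(-41, -90)), Mul(-1, Add(4051, Mul(-96, Pow(Add(-3, Mul(2, -7)), 2))))) = Add(Mul(67, -131), Mul(-1, Add(4051, Mul(-96, Pow(Add(-3, -14), 2))))) = Add(-8777, Mul(-1, Add(4051, Mul(-96, Pow(-17, 2))))) = Add(-8777, Mul(-1, Add(4051, Mul(-96, 289)))) = Add(-8777, Mul(-1, Add(4051, -27744))) = Add(-8777, Mul(-1, -23693)) = Add(-8777, 23693) = 14916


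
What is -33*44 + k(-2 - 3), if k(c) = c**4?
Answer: -827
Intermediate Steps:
-33*44 + k(-2 - 3) = -33*44 + (-2 - 3)**4 = -1452 + (-5)**4 = -1452 + 625 = -827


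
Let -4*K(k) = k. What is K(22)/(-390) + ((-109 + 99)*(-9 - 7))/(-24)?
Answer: -5189/780 ≈ -6.6526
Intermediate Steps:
K(k) = -k/4
K(22)/(-390) + ((-109 + 99)*(-9 - 7))/(-24) = -¼*22/(-390) + ((-109 + 99)*(-9 - 7))/(-24) = -11/2*(-1/390) - 10*(-16)*(-1/24) = 11/780 + 160*(-1/24) = 11/780 - 20/3 = -5189/780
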